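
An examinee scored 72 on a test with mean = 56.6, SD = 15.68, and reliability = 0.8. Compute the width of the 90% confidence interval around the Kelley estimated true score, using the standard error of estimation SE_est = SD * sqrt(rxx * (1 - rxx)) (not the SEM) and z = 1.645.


True score estimate = 0.8*72 + 0.2*56.6 = 68.92
SE_est = SD * sqrt(rxx * (1 - rxx)) = 15.68 * sqrt(0.8 * 0.2) = 15.68 * sqrt(0.16) = 6.272
CI = T_est +/- z * SE_est, so width = 2 * z * SE_est = 2 * 1.645 * 6.272
Width = 20.6349

20.6349


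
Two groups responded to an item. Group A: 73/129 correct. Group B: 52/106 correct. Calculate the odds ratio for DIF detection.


Odds_A = 73/56 = 1.3036
Odds_B = 52/54 = 0.963
OR = Odds_A / Odds_B = 1.3036 / 0.963
Exactly, OR = (73 * 54) / (56 * 52) = 3942 / 2912
OR = 1.3537

1.3537


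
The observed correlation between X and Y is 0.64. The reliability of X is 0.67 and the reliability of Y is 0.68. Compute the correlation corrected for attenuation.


r_corrected = rxy / sqrt(rxx * ryy)
= 0.64 / sqrt(0.67 * 0.68)
= 0.64 / sqrt(0.4556)
= 0.64 / 0.674981
r_corrected = 0.9482

0.9482


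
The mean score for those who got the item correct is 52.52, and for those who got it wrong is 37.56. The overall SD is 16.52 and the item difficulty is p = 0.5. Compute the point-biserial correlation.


q = 1 - p = 0.5
rpb = ((M1 - M0) / SD) * sqrt(p * q)
rpb = ((52.52 - 37.56) / 16.52) * sqrt(0.5 * 0.5)
rpb = 0.4528

0.4528


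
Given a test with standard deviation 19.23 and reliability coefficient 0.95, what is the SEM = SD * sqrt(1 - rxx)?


SEM = SD * sqrt(1 - rxx)
SEM = 19.23 * sqrt(1 - 0.95)
SEM = 19.23 * sqrt(0.05) = 19.23 * 0.223607
SEM = 4.3

4.3


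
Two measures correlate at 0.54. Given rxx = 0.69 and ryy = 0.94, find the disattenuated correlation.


r_corrected = rxy / sqrt(rxx * ryy)
= 0.54 / sqrt(0.69 * 0.94)
= 0.54 / sqrt(0.6486)
= 0.54 / 0.805357
r_corrected = 0.6705

0.6705


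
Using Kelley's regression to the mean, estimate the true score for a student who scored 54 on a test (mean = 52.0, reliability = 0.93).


T_est = rxx * X + (1 - rxx) * mean
T_est = 0.93 * 54 + 0.07 * 52.0
T_est = 50.22 + 3.64
T_est = 53.86

53.86


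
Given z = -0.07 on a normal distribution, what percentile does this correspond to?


CDF(z) = 0.5 * (1 + erf(z/sqrt(2)))
erf(-0.0495) = -0.0558
CDF = 0.4721
Percentile rank = 0.4721 * 100 = 47.21

47.21


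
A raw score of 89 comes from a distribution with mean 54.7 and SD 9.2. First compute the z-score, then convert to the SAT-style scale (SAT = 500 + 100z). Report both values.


z = (X - mean) / SD = (89 - 54.7) / 9.2
z = 34.3 / 9.2
z = 3.7283
SAT-scale = SAT = 500 + 100z
Carry z at full precision (z = 34.3 / 9.2) into the conversion:
SAT-scale = 500 + 100 * (34.3 / 9.2) = 500 + 3430 / 9.2
SAT-scale = 500 + 372.8261
SAT-scale = 872.8261

872.8261


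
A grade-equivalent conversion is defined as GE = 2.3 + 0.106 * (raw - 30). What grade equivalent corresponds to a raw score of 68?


raw - median = 68 - 30 = 38
slope * diff = 0.106 * 38 = 4.028
GE = 2.3 + 4.028
GE = 6.328

6.328


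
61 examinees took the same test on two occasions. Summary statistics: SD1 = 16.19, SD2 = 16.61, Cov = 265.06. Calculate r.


r = cov(X,Y) / (SD_X * SD_Y)
r = 265.06 / (16.19 * 16.61)
r = 265.06 / 268.9159
r = 0.9857

0.9857


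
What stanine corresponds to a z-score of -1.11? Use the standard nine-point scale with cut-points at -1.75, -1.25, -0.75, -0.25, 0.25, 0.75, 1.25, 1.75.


Stanine boundaries: [-1.75, -1.25, -0.75, -0.25, 0.25, 0.75, 1.25, 1.75]
z = -1.11
Check each boundary:
  z >= -1.75 -> could be stanine 2
  z >= -1.25 -> could be stanine 3
  z < -0.75
  z < -0.25
  z < 0.25
  z < 0.75
  z < 1.25
  z < 1.75
Highest qualifying boundary gives stanine = 3

3


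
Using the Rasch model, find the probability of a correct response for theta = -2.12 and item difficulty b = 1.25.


theta - b = -2.12 - 1.25 = -3.37
exp(-(theta - b)) = exp(3.37) = 29.0785
P = 1 / (1 + 29.0785)
P = 0.0332

0.0332


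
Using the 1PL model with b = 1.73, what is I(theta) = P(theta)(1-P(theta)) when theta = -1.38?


P = 1/(1+exp(-(-1.38-1.73))) = 0.0427
I = P*(1-P) = 0.0427 * 0.9573
I = 0.0409

0.0409


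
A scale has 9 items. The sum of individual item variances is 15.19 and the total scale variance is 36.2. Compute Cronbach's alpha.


alpha = (k/(k-1)) * (1 - sum(si^2)/s_total^2)
= (9/8) * (1 - 15.19/36.2)
alpha = 0.6529

0.6529


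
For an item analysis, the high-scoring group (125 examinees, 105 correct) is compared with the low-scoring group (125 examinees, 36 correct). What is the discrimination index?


p_upper = 105/125 = 0.84
p_lower = 36/125 = 0.288
D = 0.84 - 0.288 = 0.552

0.552


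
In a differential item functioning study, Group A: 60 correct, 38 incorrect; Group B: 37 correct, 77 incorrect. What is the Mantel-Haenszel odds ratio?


Odds_A = 60/38 = 1.5789
Odds_B = 37/77 = 0.4805
OR = Odds_A / Odds_B = 1.5789 / 0.4805
Exactly, OR = (60 * 77) / (38 * 37) = 4620 / 1406
OR = 3.2859

3.2859


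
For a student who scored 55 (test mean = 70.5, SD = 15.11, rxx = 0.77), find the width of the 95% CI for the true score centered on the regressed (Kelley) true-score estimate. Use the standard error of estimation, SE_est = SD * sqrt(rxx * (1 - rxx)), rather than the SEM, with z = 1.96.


True score estimate = 0.77*55 + 0.23*70.5 = 58.565
SE_est = SD * sqrt(rxx * (1 - rxx)) = 15.11 * sqrt(0.77 * 0.23) = 15.11 * sqrt(0.1771) = 6.358779
CI = T_est +/- z * SE_est, so width = 2 * z * SE_est = 2 * 1.96 * 6.358779
Width = 24.9264

24.9264


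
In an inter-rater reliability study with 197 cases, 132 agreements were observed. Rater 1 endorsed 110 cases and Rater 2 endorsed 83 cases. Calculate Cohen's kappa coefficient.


P_o = 132/197 = 0.670051
P_e = (110*83 + 87*114) / 38809 = 0.490814
kappa = (P_o - P_e) / (1 - P_e)
kappa = (0.670051 - 0.490814) / (1 - 0.490814)
kappa = 0.352

0.352


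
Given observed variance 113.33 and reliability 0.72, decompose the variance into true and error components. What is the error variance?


var_true = rxx * var_obs = 0.72 * 113.33 = 81.5976
var_error = var_obs - var_true
var_error = 113.33 - 81.5976
var_error = 31.7324

31.7324


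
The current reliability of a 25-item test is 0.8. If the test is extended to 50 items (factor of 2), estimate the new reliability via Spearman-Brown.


r_new = (n * rxx) / (1 + (n-1) * rxx)
r_new = (2 * 0.8) / (1 + 1 * 0.8)
r_new = 1.6 / 1.8
r_new = 0.8889

0.8889


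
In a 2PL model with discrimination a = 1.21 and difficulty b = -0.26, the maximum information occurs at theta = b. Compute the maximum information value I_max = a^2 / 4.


For 2PL, max info at theta = b = -0.26
I_max = a^2 / 4 = 1.21^2 / 4
= 1.4641 / 4
I_max = 0.366

0.366


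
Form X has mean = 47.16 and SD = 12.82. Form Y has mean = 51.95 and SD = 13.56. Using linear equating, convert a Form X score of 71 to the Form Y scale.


slope = SD_Y / SD_X = 13.56 / 12.82 ~ 1.0577
intercept = mean_Y - slope * mean_X = 51.95 - (13.56 / 12.82) * 47.16 ~ 2.0678
Y = slope * X + intercept. To avoid rounding drift from the rounded slope/intercept, evaluate the equivalent form Y = mean_Y + SD_Y * (X - mean_X) / SD_X at full precision:
Y = 51.95 + 13.56 * (71 - 47.16) / 12.82
Y = 51.95 + 13.56 * 23.84 / 12.82
Y = 51.95 + 323.2704 / 12.82
Y = 51.95 + 25.2161
Y = 77.1661

77.1661


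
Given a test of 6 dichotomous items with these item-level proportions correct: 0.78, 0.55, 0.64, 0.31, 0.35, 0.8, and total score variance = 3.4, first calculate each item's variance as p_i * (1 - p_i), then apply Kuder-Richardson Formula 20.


For each item, compute p_i * q_i:
  Item 1: 0.78 * 0.22 = 0.1716
  Item 2: 0.55 * 0.45 = 0.2475
  Item 3: 0.64 * 0.36 = 0.2304
  Item 4: 0.31 * 0.69 = 0.2139
  Item 5: 0.35 * 0.65 = 0.2275
  Item 6: 0.8 * 0.2 = 0.16
Sum(p_i * q_i) = 0.1716 + 0.2475 + 0.2304 + 0.2139 + 0.2275 + 0.16 = 1.2509
KR-20 = (k/(k-1)) * (1 - Sum(p_i*q_i) / Var_total)
= (6/5) * (1 - 1.2509/3.4)
= 1.2 * 0.6321
KR-20 = 0.7585

0.7585


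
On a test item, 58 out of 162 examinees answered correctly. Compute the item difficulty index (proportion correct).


Item difficulty p = number correct / total examinees
p = 58 / 162
p = 0.358

0.358


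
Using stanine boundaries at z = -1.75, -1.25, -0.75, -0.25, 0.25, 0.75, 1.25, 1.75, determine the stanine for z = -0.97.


Stanine boundaries: [-1.75, -1.25, -0.75, -0.25, 0.25, 0.75, 1.25, 1.75]
z = -0.97
Check each boundary:
  z >= -1.75 -> could be stanine 2
  z >= -1.25 -> could be stanine 3
  z < -0.75
  z < -0.25
  z < 0.25
  z < 0.75
  z < 1.25
  z < 1.75
Highest qualifying boundary gives stanine = 3

3


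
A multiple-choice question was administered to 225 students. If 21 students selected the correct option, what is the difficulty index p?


Item difficulty p = number correct / total examinees
p = 21 / 225
p = 0.0933

0.0933


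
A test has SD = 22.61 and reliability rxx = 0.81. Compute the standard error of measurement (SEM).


SEM = SD * sqrt(1 - rxx)
SEM = 22.61 * sqrt(1 - 0.81)
SEM = 22.61 * sqrt(0.19) = 22.61 * 0.43589
SEM = 9.8555

9.8555


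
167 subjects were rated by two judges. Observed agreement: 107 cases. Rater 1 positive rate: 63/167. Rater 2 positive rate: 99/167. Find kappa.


P_o = 107/167 = 0.640719
P_e = (63*99 + 104*68) / 27889 = 0.477213
kappa = (P_o - P_e) / (1 - P_e)
kappa = (0.640719 - 0.477213) / (1 - 0.477213)
kappa = 0.3128

0.3128


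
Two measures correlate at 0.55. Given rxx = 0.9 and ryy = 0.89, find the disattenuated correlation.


r_corrected = rxy / sqrt(rxx * ryy)
= 0.55 / sqrt(0.9 * 0.89)
= 0.55 / sqrt(0.801)
= 0.55 / 0.894986
r_corrected = 0.6145

0.6145


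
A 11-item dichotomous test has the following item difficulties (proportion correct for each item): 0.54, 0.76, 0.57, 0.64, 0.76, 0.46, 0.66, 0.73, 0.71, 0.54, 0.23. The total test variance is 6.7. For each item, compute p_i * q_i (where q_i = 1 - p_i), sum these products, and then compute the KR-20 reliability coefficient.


For each item, compute p_i * q_i:
  Item 1: 0.54 * 0.46 = 0.2484
  Item 2: 0.76 * 0.24 = 0.1824
  Item 3: 0.57 * 0.43 = 0.2451
  Item 4: 0.64 * 0.36 = 0.2304
  Item 5: 0.76 * 0.24 = 0.1824
  Item 6: 0.46 * 0.54 = 0.2484
  Item 7: 0.66 * 0.34 = 0.2244
  Item 8: 0.73 * 0.27 = 0.1971
  Item 9: 0.71 * 0.29 = 0.2059
  Item 10: 0.54 * 0.46 = 0.2484
  Item 11: 0.23 * 0.77 = 0.1771
Sum(p_i * q_i) = 0.2484 + 0.1824 + 0.2451 + 0.2304 + 0.1824 + 0.2484 + 0.2244 + 0.1971 + 0.2059 + 0.2484 + 0.1771 = 2.39
KR-20 = (k/(k-1)) * (1 - Sum(p_i*q_i) / Var_total)
= (11/10) * (1 - 2.39/6.7)
= 1.1 * 0.6433
KR-20 = 0.7076

0.7076


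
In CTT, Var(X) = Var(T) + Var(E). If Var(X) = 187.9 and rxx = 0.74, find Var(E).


var_true = rxx * var_obs = 0.74 * 187.9 = 139.046
var_error = var_obs - var_true
var_error = 187.9 - 139.046
var_error = 48.854

48.854


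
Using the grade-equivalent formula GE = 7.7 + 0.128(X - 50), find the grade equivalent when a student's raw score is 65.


raw - median = 65 - 50 = 15
slope * diff = 0.128 * 15 = 1.92
GE = 7.7 + 1.92
GE = 9.62

9.62


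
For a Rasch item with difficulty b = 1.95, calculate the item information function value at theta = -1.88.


P = 1/(1+exp(-(-1.88-1.95))) = 0.0212
I = P*(1-P) = 0.0212 * 0.9788
I = 0.0208

0.0208


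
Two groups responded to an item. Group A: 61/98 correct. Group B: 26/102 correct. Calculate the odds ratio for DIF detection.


Odds_A = 61/37 = 1.6486
Odds_B = 26/76 = 0.3421
OR = Odds_A / Odds_B = 1.6486 / 0.3421
Exactly, OR = (61 * 76) / (37 * 26) = 4636 / 962
OR = 4.8191

4.8191


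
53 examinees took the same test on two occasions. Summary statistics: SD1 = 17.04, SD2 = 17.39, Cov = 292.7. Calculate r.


r = cov(X,Y) / (SD_X * SD_Y)
r = 292.7 / (17.04 * 17.39)
r = 292.7 / 296.3256
r = 0.9878

0.9878


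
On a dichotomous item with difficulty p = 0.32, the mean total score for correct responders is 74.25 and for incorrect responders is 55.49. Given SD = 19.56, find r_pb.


q = 1 - p = 0.68
rpb = ((M1 - M0) / SD) * sqrt(p * q)
rpb = ((74.25 - 55.49) / 19.56) * sqrt(0.32 * 0.68)
rpb = 0.4474

0.4474


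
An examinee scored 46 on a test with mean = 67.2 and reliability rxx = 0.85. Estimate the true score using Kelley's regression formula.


T_est = rxx * X + (1 - rxx) * mean
T_est = 0.85 * 46 + 0.15 * 67.2
T_est = 39.1 + 10.08
T_est = 49.18

49.18


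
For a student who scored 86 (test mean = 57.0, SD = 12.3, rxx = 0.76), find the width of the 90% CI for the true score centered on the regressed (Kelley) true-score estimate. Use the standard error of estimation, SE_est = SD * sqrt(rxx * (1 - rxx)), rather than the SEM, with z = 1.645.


True score estimate = 0.76*86 + 0.24*57.0 = 79.04
SE_est = SD * sqrt(rxx * (1 - rxx)) = 12.3 * sqrt(0.76 * 0.24) = 12.3 * sqrt(0.1824) = 5.253122
CI = T_est +/- z * SE_est, so width = 2 * z * SE_est = 2 * 1.645 * 5.253122
Width = 17.2828

17.2828


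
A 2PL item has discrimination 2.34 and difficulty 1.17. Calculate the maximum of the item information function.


For 2PL, max info at theta = b = 1.17
I_max = a^2 / 4 = 2.34^2 / 4
= 5.4756 / 4
I_max = 1.3689

1.3689


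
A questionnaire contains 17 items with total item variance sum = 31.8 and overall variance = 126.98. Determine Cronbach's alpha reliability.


alpha = (k/(k-1)) * (1 - sum(si^2)/s_total^2)
= (17/16) * (1 - 31.8/126.98)
alpha = 0.7964

0.7964


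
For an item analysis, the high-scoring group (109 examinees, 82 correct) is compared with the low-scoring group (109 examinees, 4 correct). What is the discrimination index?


p_upper = 82/109 = 0.7523
p_lower = 4/109 = 0.0367
D = 0.7523 - 0.0367 = 0.7156

0.7156


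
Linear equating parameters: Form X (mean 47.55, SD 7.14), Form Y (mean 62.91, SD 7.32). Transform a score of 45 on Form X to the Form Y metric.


slope = SD_Y / SD_X = 7.32 / 7.14 ~ 1.0252
intercept = mean_Y - slope * mean_X = 62.91 - (7.32 / 7.14) * 47.55 ~ 14.1613
Y = slope * X + intercept. To avoid rounding drift from the rounded slope/intercept, evaluate the equivalent form Y = mean_Y + SD_Y * (X - mean_X) / SD_X at full precision:
Y = 62.91 + 7.32 * (45 - 47.55) / 7.14
Y = 62.91 - 7.32 * 2.55 / 7.14
Y = 62.91 - 18.666 / 7.14
Y = 62.91 - 2.6143
Y = 60.2957

60.2957


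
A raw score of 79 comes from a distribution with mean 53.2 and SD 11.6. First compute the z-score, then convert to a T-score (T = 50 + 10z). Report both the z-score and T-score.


z = (X - mean) / SD = (79 - 53.2) / 11.6
z = 25.8 / 11.6
z = 2.2241
T-score = T = 50 + 10z
Carry z at full precision (z = 25.8 / 11.6) into the conversion:
T-score = 50 + 10 * (25.8 / 11.6) = 50 + 258 / 11.6
T-score = 50 + 22.2414
T-score = 72.2414

72.2414


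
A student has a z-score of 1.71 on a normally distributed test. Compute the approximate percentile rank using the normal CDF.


CDF(z) = 0.5 * (1 + erf(z/sqrt(2)))
erf(1.2092) = 0.9127
CDF = 0.9564
Percentile rank = 0.9564 * 100 = 95.64

95.64


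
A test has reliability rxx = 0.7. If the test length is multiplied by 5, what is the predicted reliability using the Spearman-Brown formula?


r_new = (n * rxx) / (1 + (n-1) * rxx)
r_new = (5 * 0.7) / (1 + 4 * 0.7)
r_new = 3.5 / 3.8
r_new = 0.9211

0.9211


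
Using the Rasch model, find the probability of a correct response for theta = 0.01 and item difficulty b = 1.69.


theta - b = 0.01 - 1.69 = -1.68
exp(-(theta - b)) = exp(1.68) = 5.3656
P = 1 / (1 + 5.3656)
P = 0.1571

0.1571


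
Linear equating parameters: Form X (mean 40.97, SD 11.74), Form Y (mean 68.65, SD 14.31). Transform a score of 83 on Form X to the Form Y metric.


slope = SD_Y / SD_X = 14.31 / 11.74 ~ 1.2189
intercept = mean_Y - slope * mean_X = 68.65 - (14.31 / 11.74) * 40.97 ~ 18.7113
Y = slope * X + intercept. To avoid rounding drift from the rounded slope/intercept, evaluate the equivalent form Y = mean_Y + SD_Y * (X - mean_X) / SD_X at full precision:
Y = 68.65 + 14.31 * (83 - 40.97) / 11.74
Y = 68.65 + 14.31 * 42.03 / 11.74
Y = 68.65 + 601.4493 / 11.74
Y = 68.65 + 51.2308
Y = 119.8808

119.8808


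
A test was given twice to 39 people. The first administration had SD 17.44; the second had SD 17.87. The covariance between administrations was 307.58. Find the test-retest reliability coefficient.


r = cov(X,Y) / (SD_X * SD_Y)
r = 307.58 / (17.44 * 17.87)
r = 307.58 / 311.6528
r = 0.9869

0.9869


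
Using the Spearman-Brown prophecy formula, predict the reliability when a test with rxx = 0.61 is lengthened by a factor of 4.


r_new = (n * rxx) / (1 + (n-1) * rxx)
r_new = (4 * 0.61) / (1 + 3 * 0.61)
r_new = 2.44 / 2.83
r_new = 0.8622

0.8622


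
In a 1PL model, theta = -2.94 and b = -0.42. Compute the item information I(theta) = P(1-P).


P = 1/(1+exp(-(-2.94--0.42))) = 0.0745
I = P*(1-P) = 0.0745 * 0.9255
I = 0.0689

0.0689


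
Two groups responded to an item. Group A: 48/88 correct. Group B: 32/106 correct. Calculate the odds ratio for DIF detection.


Odds_A = 48/40 = 1.2
Odds_B = 32/74 = 0.4324
OR = Odds_A / Odds_B = 1.2 / 0.4324
Exactly, OR = (48 * 74) / (40 * 32) = 3552 / 1280
OR = 2.775

2.775


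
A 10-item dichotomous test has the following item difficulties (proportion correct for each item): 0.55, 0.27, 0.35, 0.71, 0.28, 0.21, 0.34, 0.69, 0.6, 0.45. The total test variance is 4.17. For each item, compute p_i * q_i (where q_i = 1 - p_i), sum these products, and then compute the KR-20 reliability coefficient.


For each item, compute p_i * q_i:
  Item 1: 0.55 * 0.45 = 0.2475
  Item 2: 0.27 * 0.73 = 0.1971
  Item 3: 0.35 * 0.65 = 0.2275
  Item 4: 0.71 * 0.29 = 0.2059
  Item 5: 0.28 * 0.72 = 0.2016
  Item 6: 0.21 * 0.79 = 0.1659
  Item 7: 0.34 * 0.66 = 0.2244
  Item 8: 0.69 * 0.31 = 0.2139
  Item 9: 0.6 * 0.4 = 0.24
  Item 10: 0.45 * 0.55 = 0.2475
Sum(p_i * q_i) = 0.2475 + 0.1971 + 0.2275 + 0.2059 + 0.2016 + 0.1659 + 0.2244 + 0.2139 + 0.24 + 0.2475 = 2.1713
KR-20 = (k/(k-1)) * (1 - Sum(p_i*q_i) / Var_total)
= (10/9) * (1 - 2.1713/4.17)
= 1.1111 * 0.4793
KR-20 = 0.5326

0.5326


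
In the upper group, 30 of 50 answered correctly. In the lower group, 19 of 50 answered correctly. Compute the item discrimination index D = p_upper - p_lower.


p_upper = 30/50 = 0.6
p_lower = 19/50 = 0.38
D = 0.6 - 0.38 = 0.22

0.22


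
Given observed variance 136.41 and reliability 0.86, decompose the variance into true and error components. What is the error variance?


var_true = rxx * var_obs = 0.86 * 136.41 = 117.3126
var_error = var_obs - var_true
var_error = 136.41 - 117.3126
var_error = 19.0974

19.0974


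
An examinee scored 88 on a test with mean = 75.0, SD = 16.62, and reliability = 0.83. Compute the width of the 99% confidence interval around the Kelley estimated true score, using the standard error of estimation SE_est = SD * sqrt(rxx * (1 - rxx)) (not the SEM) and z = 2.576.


True score estimate = 0.83*88 + 0.17*75.0 = 85.79
SE_est = SD * sqrt(rxx * (1 - rxx)) = 16.62 * sqrt(0.83 * 0.17) = 16.62 * sqrt(0.1411) = 6.243017
CI = T_est +/- z * SE_est, so width = 2 * z * SE_est = 2 * 2.576 * 6.243017
Width = 32.164

32.164


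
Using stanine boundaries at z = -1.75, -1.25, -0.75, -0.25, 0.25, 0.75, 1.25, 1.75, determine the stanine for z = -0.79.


Stanine boundaries: [-1.75, -1.25, -0.75, -0.25, 0.25, 0.75, 1.25, 1.75]
z = -0.79
Check each boundary:
  z >= -1.75 -> could be stanine 2
  z >= -1.25 -> could be stanine 3
  z < -0.75
  z < -0.25
  z < 0.25
  z < 0.75
  z < 1.25
  z < 1.75
Highest qualifying boundary gives stanine = 3

3


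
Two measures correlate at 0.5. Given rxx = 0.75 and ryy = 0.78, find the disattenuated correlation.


r_corrected = rxy / sqrt(rxx * ryy)
= 0.5 / sqrt(0.75 * 0.78)
= 0.5 / sqrt(0.585)
= 0.5 / 0.764853
r_corrected = 0.6537

0.6537


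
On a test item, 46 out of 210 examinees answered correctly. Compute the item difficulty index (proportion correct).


Item difficulty p = number correct / total examinees
p = 46 / 210
p = 0.219

0.219


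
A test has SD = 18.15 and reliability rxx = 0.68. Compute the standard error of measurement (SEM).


SEM = SD * sqrt(1 - rxx)
SEM = 18.15 * sqrt(1 - 0.68)
SEM = 18.15 * sqrt(0.32) = 18.15 * 0.565685
SEM = 10.2672

10.2672


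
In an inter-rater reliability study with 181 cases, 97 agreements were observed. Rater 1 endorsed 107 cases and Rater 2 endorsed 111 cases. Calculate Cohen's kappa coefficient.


P_o = 97/181 = 0.535912
P_e = (107*111 + 74*70) / 32761 = 0.52065
kappa = (P_o - P_e) / (1 - P_e)
kappa = (0.535912 - 0.52065) / (1 - 0.52065)
kappa = 0.0318

0.0318


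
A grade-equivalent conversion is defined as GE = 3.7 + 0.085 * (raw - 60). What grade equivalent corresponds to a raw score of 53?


raw - median = 53 - 60 = -7
slope * diff = 0.085 * -7 = -0.595
GE = 3.7 + -0.595
GE = 3.105

3.105


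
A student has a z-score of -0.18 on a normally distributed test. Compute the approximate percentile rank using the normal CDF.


CDF(z) = 0.5 * (1 + erf(z/sqrt(2)))
erf(-0.1273) = -0.1428
CDF = 0.4286
Percentile rank = 0.4286 * 100 = 42.86

42.86


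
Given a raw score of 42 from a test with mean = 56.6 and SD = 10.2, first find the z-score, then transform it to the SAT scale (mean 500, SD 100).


z = (X - mean) / SD = (42 - 56.6) / 10.2
z = -14.6 / 10.2
z = -1.4314
SAT-scale = SAT = 500 + 100z
Carry z at full precision (z = -14.6 / 10.2) into the conversion:
SAT-scale = 500 + 100 * (-14.6 / 10.2) = 500 + -1460 / 10.2
SAT-scale = 500 + -143.1373
SAT-scale = 356.8627

356.8627


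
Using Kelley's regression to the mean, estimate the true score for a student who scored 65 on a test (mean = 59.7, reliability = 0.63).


T_est = rxx * X + (1 - rxx) * mean
T_est = 0.63 * 65 + 0.37 * 59.7
T_est = 40.95 + 22.089
T_est = 63.039

63.039


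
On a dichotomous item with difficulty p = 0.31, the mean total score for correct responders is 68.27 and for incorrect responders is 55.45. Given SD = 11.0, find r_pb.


q = 1 - p = 0.69
rpb = ((M1 - M0) / SD) * sqrt(p * q)
rpb = ((68.27 - 55.45) / 11.0) * sqrt(0.31 * 0.69)
rpb = 0.539

0.539


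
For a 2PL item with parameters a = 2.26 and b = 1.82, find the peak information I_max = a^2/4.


For 2PL, max info at theta = b = 1.82
I_max = a^2 / 4 = 2.26^2 / 4
= 5.1076 / 4
I_max = 1.2769

1.2769


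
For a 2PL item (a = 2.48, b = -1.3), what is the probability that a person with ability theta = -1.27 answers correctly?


a*(theta - b) = 2.48 * (-1.27 - -1.3) = 0.0744
exp(-0.0744) = 0.9283
P = 1 / (1 + 0.9283)
P = 0.5186

0.5186


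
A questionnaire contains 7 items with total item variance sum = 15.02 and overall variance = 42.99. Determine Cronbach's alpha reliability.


alpha = (k/(k-1)) * (1 - sum(si^2)/s_total^2)
= (7/6) * (1 - 15.02/42.99)
alpha = 0.7591

0.7591


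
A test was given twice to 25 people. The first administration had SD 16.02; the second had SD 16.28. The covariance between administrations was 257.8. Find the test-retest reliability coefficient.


r = cov(X,Y) / (SD_X * SD_Y)
r = 257.8 / (16.02 * 16.28)
r = 257.8 / 260.8056
r = 0.9885

0.9885


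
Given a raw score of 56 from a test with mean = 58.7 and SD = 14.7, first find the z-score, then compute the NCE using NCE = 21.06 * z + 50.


z = (X - mean) / SD = (56 - 58.7) / 14.7
z = -2.7 / 14.7
z = -0.1837
NCE = NCE = 21.06z + 50
Carry z at full precision (z = -2.7 / 14.7) into the conversion:
NCE = 21.06 * (-2.7 / 14.7) + 50 = -56.862 / 14.7 + 50
NCE = -3.8682 + 50
NCE = 46.1318

46.1318


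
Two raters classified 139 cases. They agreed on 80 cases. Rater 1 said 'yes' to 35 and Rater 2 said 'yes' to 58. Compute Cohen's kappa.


P_o = 80/139 = 0.57554
P_e = (35*58 + 104*81) / 19321 = 0.541069
kappa = (P_o - P_e) / (1 - P_e)
kappa = (0.57554 - 0.541069) / (1 - 0.541069)
kappa = 0.0751

0.0751


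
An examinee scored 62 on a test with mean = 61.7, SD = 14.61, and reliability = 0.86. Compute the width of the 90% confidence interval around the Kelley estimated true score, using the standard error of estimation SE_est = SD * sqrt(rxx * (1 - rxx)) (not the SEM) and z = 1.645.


True score estimate = 0.86*62 + 0.14*61.7 = 61.958
SE_est = SD * sqrt(rxx * (1 - rxx)) = 14.61 * sqrt(0.86 * 0.14) = 14.61 * sqrt(0.1204) = 5.069481
CI = T_est +/- z * SE_est, so width = 2 * z * SE_est = 2 * 1.645 * 5.069481
Width = 16.6786

16.6786


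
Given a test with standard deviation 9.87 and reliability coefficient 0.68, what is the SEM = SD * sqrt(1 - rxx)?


SEM = SD * sqrt(1 - rxx)
SEM = 9.87 * sqrt(1 - 0.68)
SEM = 9.87 * sqrt(0.32) = 9.87 * 0.565685
SEM = 5.5833

5.5833


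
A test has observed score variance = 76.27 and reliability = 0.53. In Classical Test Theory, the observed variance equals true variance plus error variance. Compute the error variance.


var_true = rxx * var_obs = 0.53 * 76.27 = 40.4231
var_error = var_obs - var_true
var_error = 76.27 - 40.4231
var_error = 35.8469

35.8469


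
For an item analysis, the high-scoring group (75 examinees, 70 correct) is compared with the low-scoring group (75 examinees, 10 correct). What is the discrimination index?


p_upper = 70/75 = 0.9333
p_lower = 10/75 = 0.1333
D = 0.9333 - 0.1333 = 0.8

0.8


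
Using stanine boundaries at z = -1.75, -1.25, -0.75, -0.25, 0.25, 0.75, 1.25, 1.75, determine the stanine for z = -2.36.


Stanine boundaries: [-1.75, -1.25, -0.75, -0.25, 0.25, 0.75, 1.25, 1.75]
z = -2.36
Check each boundary:
  z < -1.75
  z < -1.25
  z < -0.75
  z < -0.25
  z < 0.25
  z < 0.75
  z < 1.25
  z < 1.75
Highest qualifying boundary gives stanine = 1

1


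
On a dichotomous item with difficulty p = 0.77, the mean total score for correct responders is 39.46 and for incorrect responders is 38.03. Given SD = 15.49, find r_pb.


q = 1 - p = 0.23
rpb = ((M1 - M0) / SD) * sqrt(p * q)
rpb = ((39.46 - 38.03) / 15.49) * sqrt(0.77 * 0.23)
rpb = 0.0389

0.0389


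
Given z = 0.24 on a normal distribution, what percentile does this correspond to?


CDF(z) = 0.5 * (1 + erf(z/sqrt(2)))
erf(0.1697) = 0.1897
CDF = 0.5948
Percentile rank = 0.5948 * 100 = 59.48

59.48


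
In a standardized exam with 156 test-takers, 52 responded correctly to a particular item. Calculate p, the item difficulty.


Item difficulty p = number correct / total examinees
p = 52 / 156
p = 0.3333

0.3333


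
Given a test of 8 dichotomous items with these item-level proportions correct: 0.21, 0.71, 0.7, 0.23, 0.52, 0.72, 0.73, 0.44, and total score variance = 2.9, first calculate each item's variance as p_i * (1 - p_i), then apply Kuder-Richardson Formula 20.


For each item, compute p_i * q_i:
  Item 1: 0.21 * 0.79 = 0.1659
  Item 2: 0.71 * 0.29 = 0.2059
  Item 3: 0.7 * 0.3 = 0.21
  Item 4: 0.23 * 0.77 = 0.1771
  Item 5: 0.52 * 0.48 = 0.2496
  Item 6: 0.72 * 0.28 = 0.2016
  Item 7: 0.73 * 0.27 = 0.1971
  Item 8: 0.44 * 0.56 = 0.2464
Sum(p_i * q_i) = 0.1659 + 0.2059 + 0.21 + 0.1771 + 0.2496 + 0.2016 + 0.1971 + 0.2464 = 1.6536
KR-20 = (k/(k-1)) * (1 - Sum(p_i*q_i) / Var_total)
= (8/7) * (1 - 1.6536/2.9)
= 1.1429 * 0.4298
KR-20 = 0.4912

0.4912


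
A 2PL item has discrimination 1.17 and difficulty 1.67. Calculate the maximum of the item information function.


For 2PL, max info at theta = b = 1.67
I_max = a^2 / 4 = 1.17^2 / 4
= 1.3689 / 4
I_max = 0.3422

0.3422


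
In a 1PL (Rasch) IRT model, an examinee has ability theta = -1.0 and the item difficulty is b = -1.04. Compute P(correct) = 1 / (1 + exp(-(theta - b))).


theta - b = -1.0 - -1.04 = 0.04
exp(-(theta - b)) = exp(-0.04) = 0.9608
P = 1 / (1 + 0.9608)
P = 0.51

0.51


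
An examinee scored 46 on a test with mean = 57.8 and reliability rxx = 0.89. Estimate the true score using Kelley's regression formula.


T_est = rxx * X + (1 - rxx) * mean
T_est = 0.89 * 46 + 0.11 * 57.8
T_est = 40.94 + 6.358
T_est = 47.298

47.298


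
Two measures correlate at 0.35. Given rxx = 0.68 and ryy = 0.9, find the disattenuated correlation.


r_corrected = rxy / sqrt(rxx * ryy)
= 0.35 / sqrt(0.68 * 0.9)
= 0.35 / sqrt(0.612)
= 0.35 / 0.782304
r_corrected = 0.4474

0.4474


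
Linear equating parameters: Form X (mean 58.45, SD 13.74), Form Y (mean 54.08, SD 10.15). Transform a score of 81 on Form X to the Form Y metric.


slope = SD_Y / SD_X = 10.15 / 13.74 ~ 0.7387
intercept = mean_Y - slope * mean_X = 54.08 - (10.15 / 13.74) * 58.45 ~ 10.9019
Y = slope * X + intercept. To avoid rounding drift from the rounded slope/intercept, evaluate the equivalent form Y = mean_Y + SD_Y * (X - mean_X) / SD_X at full precision:
Y = 54.08 + 10.15 * (81 - 58.45) / 13.74
Y = 54.08 + 10.15 * 22.55 / 13.74
Y = 54.08 + 228.8825 / 13.74
Y = 54.08 + 16.6581
Y = 70.7381

70.7381


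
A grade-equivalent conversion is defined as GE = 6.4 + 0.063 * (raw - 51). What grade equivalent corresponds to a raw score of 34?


raw - median = 34 - 51 = -17
slope * diff = 0.063 * -17 = -1.071
GE = 6.4 + -1.071
GE = 5.329

5.329


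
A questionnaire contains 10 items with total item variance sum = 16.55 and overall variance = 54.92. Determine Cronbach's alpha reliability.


alpha = (k/(k-1)) * (1 - sum(si^2)/s_total^2)
= (10/9) * (1 - 16.55/54.92)
alpha = 0.7763

0.7763


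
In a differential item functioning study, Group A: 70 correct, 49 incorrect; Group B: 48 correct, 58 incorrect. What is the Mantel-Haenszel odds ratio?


Odds_A = 70/49 = 1.4286
Odds_B = 48/58 = 0.8276
OR = Odds_A / Odds_B = 1.4286 / 0.8276
Exactly, OR = (70 * 58) / (49 * 48) = 4060 / 2352
OR = 1.7262

1.7262


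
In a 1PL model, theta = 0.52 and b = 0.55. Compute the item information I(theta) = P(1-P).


P = 1/(1+exp(-(0.52-0.55))) = 0.4925
I = P*(1-P) = 0.4925 * 0.5075
I = 0.2499

0.2499


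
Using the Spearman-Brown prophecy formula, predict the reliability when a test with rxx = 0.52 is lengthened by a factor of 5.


r_new = (n * rxx) / (1 + (n-1) * rxx)
r_new = (5 * 0.52) / (1 + 4 * 0.52)
r_new = 2.6 / 3.08
r_new = 0.8442

0.8442


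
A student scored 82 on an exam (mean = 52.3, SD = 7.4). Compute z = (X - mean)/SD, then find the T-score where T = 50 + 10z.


z = (X - mean) / SD = (82 - 52.3) / 7.4
z = 29.7 / 7.4
z = 4.0135
T-score = T = 50 + 10z
Carry z at full precision (z = 29.7 / 7.4) into the conversion:
T-score = 50 + 10 * (29.7 / 7.4) = 50 + 297 / 7.4
T-score = 50 + 40.1351
T-score = 90.1351

90.1351


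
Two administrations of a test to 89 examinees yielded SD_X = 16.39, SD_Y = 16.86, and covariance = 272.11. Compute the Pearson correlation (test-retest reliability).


r = cov(X,Y) / (SD_X * SD_Y)
r = 272.11 / (16.39 * 16.86)
r = 272.11 / 276.3354
r = 0.9847

0.9847


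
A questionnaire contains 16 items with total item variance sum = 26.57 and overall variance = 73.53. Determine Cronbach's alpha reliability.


alpha = (k/(k-1)) * (1 - sum(si^2)/s_total^2)
= (16/15) * (1 - 26.57/73.53)
alpha = 0.6812

0.6812


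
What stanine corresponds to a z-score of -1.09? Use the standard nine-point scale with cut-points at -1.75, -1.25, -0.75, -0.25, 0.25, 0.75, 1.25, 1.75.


Stanine boundaries: [-1.75, -1.25, -0.75, -0.25, 0.25, 0.75, 1.25, 1.75]
z = -1.09
Check each boundary:
  z >= -1.75 -> could be stanine 2
  z >= -1.25 -> could be stanine 3
  z < -0.75
  z < -0.25
  z < 0.25
  z < 0.75
  z < 1.25
  z < 1.75
Highest qualifying boundary gives stanine = 3

3


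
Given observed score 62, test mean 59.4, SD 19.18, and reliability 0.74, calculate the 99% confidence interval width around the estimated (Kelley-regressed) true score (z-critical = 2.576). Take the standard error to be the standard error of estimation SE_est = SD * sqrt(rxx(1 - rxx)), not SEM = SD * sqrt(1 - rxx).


True score estimate = 0.74*62 + 0.26*59.4 = 61.324
SE_est = SD * sqrt(rxx * (1 - rxx)) = 19.18 * sqrt(0.74 * 0.26) = 19.18 * sqrt(0.1924) = 8.413005
CI = T_est +/- z * SE_est, so width = 2 * z * SE_est = 2 * 2.576 * 8.413005
Width = 43.3438

43.3438


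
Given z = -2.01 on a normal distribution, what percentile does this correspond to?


CDF(z) = 0.5 * (1 + erf(z/sqrt(2)))
erf(-1.4213) = -0.9556
CDF = 0.0222
Percentile rank = 0.0222 * 100 = 2.22

2.22


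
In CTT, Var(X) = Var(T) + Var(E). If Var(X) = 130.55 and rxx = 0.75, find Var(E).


var_true = rxx * var_obs = 0.75 * 130.55 = 97.9125
var_error = var_obs - var_true
var_error = 130.55 - 97.9125
var_error = 32.6375

32.6375


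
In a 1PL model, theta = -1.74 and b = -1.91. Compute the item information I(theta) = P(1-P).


P = 1/(1+exp(-(-1.74--1.91))) = 0.5424
I = P*(1-P) = 0.5424 * 0.4576
I = 0.2482

0.2482


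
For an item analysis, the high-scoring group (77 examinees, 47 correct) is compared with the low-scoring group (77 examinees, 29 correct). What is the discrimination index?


p_upper = 47/77 = 0.6104
p_lower = 29/77 = 0.3766
D = 0.6104 - 0.3766 = 0.2338

0.2338


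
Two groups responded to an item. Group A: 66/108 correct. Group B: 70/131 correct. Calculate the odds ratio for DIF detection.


Odds_A = 66/42 = 1.5714
Odds_B = 70/61 = 1.1475
OR = Odds_A / Odds_B = 1.5714 / 1.1475
Exactly, OR = (66 * 61) / (42 * 70) = 4026 / 2940
OR = 1.3694

1.3694


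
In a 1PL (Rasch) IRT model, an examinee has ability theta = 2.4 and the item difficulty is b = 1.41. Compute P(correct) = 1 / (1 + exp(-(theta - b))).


theta - b = 2.4 - 1.41 = 0.99
exp(-(theta - b)) = exp(-0.99) = 0.3716
P = 1 / (1 + 0.3716)
P = 0.7291

0.7291


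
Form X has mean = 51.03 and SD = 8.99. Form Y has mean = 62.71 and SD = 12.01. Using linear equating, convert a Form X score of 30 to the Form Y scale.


slope = SD_Y / SD_X = 12.01 / 8.99 ~ 1.3359
intercept = mean_Y - slope * mean_X = 62.71 - (12.01 / 8.99) * 51.03 ~ -5.4624
Y = slope * X + intercept. To avoid rounding drift from the rounded slope/intercept, evaluate the equivalent form Y = mean_Y + SD_Y * (X - mean_X) / SD_X at full precision:
Y = 62.71 + 12.01 * (30 - 51.03) / 8.99
Y = 62.71 - 12.01 * 21.03 / 8.99
Y = 62.71 - 252.5703 / 8.99
Y = 62.71 - 28.0946
Y = 34.6154

34.6154


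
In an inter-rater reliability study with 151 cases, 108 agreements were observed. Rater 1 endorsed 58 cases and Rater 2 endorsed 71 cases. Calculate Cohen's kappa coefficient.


P_o = 108/151 = 0.715232
P_e = (58*71 + 93*80) / 22801 = 0.506908
kappa = (P_o - P_e) / (1 - P_e)
kappa = (0.715232 - 0.506908) / (1 - 0.506908)
kappa = 0.4225

0.4225


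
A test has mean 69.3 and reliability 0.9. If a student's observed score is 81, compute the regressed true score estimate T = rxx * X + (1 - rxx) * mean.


T_est = rxx * X + (1 - rxx) * mean
T_est = 0.9 * 81 + 0.1 * 69.3
T_est = 72.9 + 6.93
T_est = 79.83

79.83


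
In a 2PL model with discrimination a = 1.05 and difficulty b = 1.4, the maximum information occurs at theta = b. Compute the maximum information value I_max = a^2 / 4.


For 2PL, max info at theta = b = 1.4
I_max = a^2 / 4 = 1.05^2 / 4
= 1.1025 / 4
I_max = 0.2756

0.2756


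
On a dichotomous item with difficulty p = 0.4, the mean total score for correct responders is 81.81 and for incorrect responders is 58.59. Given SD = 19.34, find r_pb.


q = 1 - p = 0.6
rpb = ((M1 - M0) / SD) * sqrt(p * q)
rpb = ((81.81 - 58.59) / 19.34) * sqrt(0.4 * 0.6)
rpb = 0.5882

0.5882


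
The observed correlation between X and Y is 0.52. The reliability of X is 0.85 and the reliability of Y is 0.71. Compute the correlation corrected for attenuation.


r_corrected = rxy / sqrt(rxx * ryy)
= 0.52 / sqrt(0.85 * 0.71)
= 0.52 / sqrt(0.6035)
= 0.52 / 0.776853
r_corrected = 0.6694

0.6694


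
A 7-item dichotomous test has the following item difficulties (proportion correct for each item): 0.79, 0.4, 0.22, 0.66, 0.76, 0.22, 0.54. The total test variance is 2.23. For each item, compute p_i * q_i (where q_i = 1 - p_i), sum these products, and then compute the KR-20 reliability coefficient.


For each item, compute p_i * q_i:
  Item 1: 0.79 * 0.21 = 0.1659
  Item 2: 0.4 * 0.6 = 0.24
  Item 3: 0.22 * 0.78 = 0.1716
  Item 4: 0.66 * 0.34 = 0.2244
  Item 5: 0.76 * 0.24 = 0.1824
  Item 6: 0.22 * 0.78 = 0.1716
  Item 7: 0.54 * 0.46 = 0.2484
Sum(p_i * q_i) = 0.1659 + 0.24 + 0.1716 + 0.2244 + 0.1824 + 0.1716 + 0.2484 = 1.4043
KR-20 = (k/(k-1)) * (1 - Sum(p_i*q_i) / Var_total)
= (7/6) * (1 - 1.4043/2.23)
= 1.1667 * 0.3703
KR-20 = 0.432

0.432


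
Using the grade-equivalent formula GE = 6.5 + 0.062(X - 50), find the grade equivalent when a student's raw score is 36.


raw - median = 36 - 50 = -14
slope * diff = 0.062 * -14 = -0.868
GE = 6.5 + -0.868
GE = 5.632

5.632


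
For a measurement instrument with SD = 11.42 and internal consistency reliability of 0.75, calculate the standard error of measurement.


SEM = SD * sqrt(1 - rxx)
SEM = 11.42 * sqrt(1 - 0.75)
SEM = 11.42 * sqrt(0.25) = 11.42 * 0.5
SEM = 5.71

5.71


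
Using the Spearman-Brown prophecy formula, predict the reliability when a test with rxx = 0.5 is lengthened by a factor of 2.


r_new = (n * rxx) / (1 + (n-1) * rxx)
r_new = (2 * 0.5) / (1 + 1 * 0.5)
r_new = 1.0 / 1.5
r_new = 0.6667

0.6667


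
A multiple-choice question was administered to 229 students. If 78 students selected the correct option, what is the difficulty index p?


Item difficulty p = number correct / total examinees
p = 78 / 229
p = 0.3406

0.3406


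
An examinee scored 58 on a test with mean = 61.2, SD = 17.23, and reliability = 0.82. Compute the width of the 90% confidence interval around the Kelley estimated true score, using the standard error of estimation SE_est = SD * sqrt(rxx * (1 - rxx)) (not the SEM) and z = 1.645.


True score estimate = 0.82*58 + 0.18*61.2 = 58.576
SE_est = SD * sqrt(rxx * (1 - rxx)) = 17.23 * sqrt(0.82 * 0.18) = 17.23 * sqrt(0.1476) = 6.61955
CI = T_est +/- z * SE_est, so width = 2 * z * SE_est = 2 * 1.645 * 6.61955
Width = 21.7783

21.7783


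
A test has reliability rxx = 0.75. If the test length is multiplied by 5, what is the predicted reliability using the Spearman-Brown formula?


r_new = (n * rxx) / (1 + (n-1) * rxx)
r_new = (5 * 0.75) / (1 + 4 * 0.75)
r_new = 3.75 / 4.0
r_new = 0.9375

0.9375


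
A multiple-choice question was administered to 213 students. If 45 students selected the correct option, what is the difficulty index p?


Item difficulty p = number correct / total examinees
p = 45 / 213
p = 0.2113

0.2113


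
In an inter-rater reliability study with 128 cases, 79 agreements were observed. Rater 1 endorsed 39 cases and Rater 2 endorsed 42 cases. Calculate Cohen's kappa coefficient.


P_o = 79/128 = 0.617188
P_e = (39*42 + 89*86) / 16384 = 0.567139
kappa = (P_o - P_e) / (1 - P_e)
kappa = (0.617188 - 0.567139) / (1 - 0.567139)
kappa = 0.1156

0.1156


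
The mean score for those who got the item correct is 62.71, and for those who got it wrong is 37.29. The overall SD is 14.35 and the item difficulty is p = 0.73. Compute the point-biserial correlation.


q = 1 - p = 0.27
rpb = ((M1 - M0) / SD) * sqrt(p * q)
rpb = ((62.71 - 37.29) / 14.35) * sqrt(0.73 * 0.27)
rpb = 0.7864

0.7864


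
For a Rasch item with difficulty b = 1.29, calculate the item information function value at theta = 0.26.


P = 1/(1+exp(-(0.26-1.29))) = 0.2631
I = P*(1-P) = 0.2631 * 0.7369
I = 0.1939

0.1939


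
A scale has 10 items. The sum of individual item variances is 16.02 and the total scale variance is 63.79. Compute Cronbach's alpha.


alpha = (k/(k-1)) * (1 - sum(si^2)/s_total^2)
= (10/9) * (1 - 16.02/63.79)
alpha = 0.8321

0.8321


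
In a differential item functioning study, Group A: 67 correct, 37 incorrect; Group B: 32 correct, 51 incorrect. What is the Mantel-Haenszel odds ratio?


Odds_A = 67/37 = 1.8108
Odds_B = 32/51 = 0.6275
OR = Odds_A / Odds_B = 1.8108 / 0.6275
Exactly, OR = (67 * 51) / (37 * 32) = 3417 / 1184
OR = 2.886

2.886


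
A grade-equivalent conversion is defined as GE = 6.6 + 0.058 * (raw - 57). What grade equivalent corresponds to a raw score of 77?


raw - median = 77 - 57 = 20
slope * diff = 0.058 * 20 = 1.16
GE = 6.6 + 1.16
GE = 7.76

7.76
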